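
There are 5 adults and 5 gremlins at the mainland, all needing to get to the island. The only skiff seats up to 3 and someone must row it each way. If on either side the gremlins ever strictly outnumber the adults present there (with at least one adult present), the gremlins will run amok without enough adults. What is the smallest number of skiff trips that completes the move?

Counting alone: each trip to the island takes at most 3 across and each return brings at least 1 back, so after t trips out (and t−1 returns) at most 3t − (t−1) of the 10 are across; that first reaches 10 at t = 5, so at least 9 crossings are needed.
The safety rule pushes this higher. Following every safe sequence of crossings, the most of the 10 that can be at the island as the skiff arrives there on crossing 9 is 9 — never all 10.
So no plan with fewer than 11 crossings exists, and this one achieves 11:
1. 2 gremlins → the island.  (the mainland: 5A 3G; the island: 0A 2G)
2. 1 gremlin ← the mainland.  (the mainland: 5A 4G; the island: 0A 1G)
3. 3 gremlins → the island.  (the mainland: 5A 1G; the island: 0A 4G)
4. 1 gremlin ← the mainland.  (the mainland: 5A 2G; the island: 0A 3G)
5. 3 adults → the island.  (the mainland: 2A 2G; the island: 3A 3G)
6. 1 adult and 1 gremlin ← the mainland.  (the mainland: 3A 3G; the island: 2A 2G)
7. 3 adults → the island.  (the mainland: 0A 3G; the island: 5A 2G)
8. 1 gremlin ← the mainland.  (the mainland: 0A 4G; the island: 5A 1G)
9. 2 gremlins → the island.  (the mainland: 0A 2G; the island: 5A 3G)
10. 1 gremlin ← the mainland.  (the mainland: 0A 3G; the island: 5A 2G)
11. 3 gremlins → the island.  (the mainland: 0A 0G; the island: 5A 5G)

11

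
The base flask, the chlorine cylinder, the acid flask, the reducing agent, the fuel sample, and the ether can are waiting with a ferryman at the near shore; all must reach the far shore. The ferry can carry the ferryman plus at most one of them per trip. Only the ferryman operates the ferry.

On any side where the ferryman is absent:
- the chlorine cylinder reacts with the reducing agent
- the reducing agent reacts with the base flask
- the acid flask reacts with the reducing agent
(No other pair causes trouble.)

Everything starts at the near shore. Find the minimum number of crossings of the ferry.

Following every safe sequence of crossings from the start, the most of the 6 that can be at the far shore as the ferry arrives there on crossings 1, 3, 5, 7 is 1, 2, 3, 4 respectively; the best ever achieved is 4 of 6.
From crossing 9 on, no configuration arises that was not already reachable earlier: only 36 distinct safe configurations (who is on which side, and where the ferry is) can ever be reached, none of them has everyone across, and every continuation just revisits them. So no valid plan exists.

impossible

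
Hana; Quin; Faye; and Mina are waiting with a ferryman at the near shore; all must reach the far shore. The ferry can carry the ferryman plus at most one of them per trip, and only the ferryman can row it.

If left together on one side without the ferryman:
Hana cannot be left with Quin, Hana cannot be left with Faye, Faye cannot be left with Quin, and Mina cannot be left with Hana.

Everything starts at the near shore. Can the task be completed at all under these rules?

No

Whatever the first load, the items left behind include a forbidden pair without the ferryman. No opening move is safe, so no plan exists.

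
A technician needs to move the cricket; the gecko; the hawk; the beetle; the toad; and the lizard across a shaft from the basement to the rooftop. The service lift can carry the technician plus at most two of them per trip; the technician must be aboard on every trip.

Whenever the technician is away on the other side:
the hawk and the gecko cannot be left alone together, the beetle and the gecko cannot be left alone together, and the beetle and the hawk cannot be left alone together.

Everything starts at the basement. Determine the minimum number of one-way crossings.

9

Counting alone: the technician can take at most 2 across per trip to the rooftop, so moving all 6 needs at least 3 loaded trips out, with a return between consecutive ones — at least 5 crossings.
The safety rule pushes this higher. Following every safe sequence of crossings, the most of the 6 that can be at the rooftop as the service lift arrives there on crossings 5, 7 is 4, 5 respectively — never all 6.
So no plan with fewer than 9 crossings exists, and this one achieves 9:
1. Technician goes to the rooftop with the gecko and the hawk.
2. Technician goes back to the basement with the gecko.
3. Technician goes to the rooftop with the cricket and the gecko.
4. Technician goes back to the basement with the gecko.
5. Technician goes to the rooftop with the gecko and the toad.
6. Technician goes back to the basement with the gecko.
7. Technician goes to the rooftop with the gecko and the lizard.
8. Technician goes back to the basement with the gecko.
9. Technician goes to the rooftop with the beetle and the gecko.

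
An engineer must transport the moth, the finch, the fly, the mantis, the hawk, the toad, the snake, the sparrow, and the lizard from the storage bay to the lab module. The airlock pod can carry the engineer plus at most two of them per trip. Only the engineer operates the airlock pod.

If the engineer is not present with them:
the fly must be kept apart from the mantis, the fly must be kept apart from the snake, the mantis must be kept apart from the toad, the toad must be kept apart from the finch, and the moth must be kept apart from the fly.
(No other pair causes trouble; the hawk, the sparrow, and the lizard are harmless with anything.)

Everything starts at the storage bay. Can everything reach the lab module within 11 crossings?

Yes

Yes — this plan uses 11 crossings (≤ 11):
1. Engineer goes to the lab module with the fly and the toad.  [the storage bay: the finch, the hawk, the lizard, the mantis, the moth, the snake, the sparrow | the lab module: the fly, the toad]
2. Engineer goes back to the storage bay alone.  [the storage bay: the finch, the hawk, the lizard, the mantis, the moth, the snake, the sparrow | the lab module: the fly, the toad]
3. Engineer goes to the lab module with the moth.  [the storage bay: the finch, the hawk, the lizard, the mantis, the snake, the sparrow | the lab module: the fly, the moth, the toad]
4. Engineer goes back to the storage bay with the fly.  [the storage bay: the finch, the fly, the hawk, the lizard, the mantis, the snake, the sparrow | the lab module: the moth, the toad]
5. Engineer goes to the lab module with the mantis and the snake.  [the storage bay: the finch, the fly, the hawk, the lizard, the sparrow | the lab module: the mantis, the moth, the snake, the toad]
6. Engineer goes back to the storage bay with the toad.  [the storage bay: the finch, the fly, the hawk, the lizard, the sparrow, the toad | the lab module: the mantis, the moth, the snake]
7. Engineer goes to the lab module with the finch and the hawk.  [the storage bay: the fly, the lizard, the sparrow, the toad | the lab module: the finch, the hawk, the mantis, the moth, the snake]
8. Engineer goes back to the storage bay alone.  [the storage bay: the fly, the lizard, the sparrow, the toad | the lab module: the finch, the hawk, the mantis, the moth, the snake]
9. Engineer goes to the lab module with the lizard and the sparrow.  [the storage bay: the fly, the toad | the lab module: the finch, the hawk, the lizard, the mantis, the moth, the snake, the sparrow]
10. Engineer goes back to the storage bay alone.  [the storage bay: the fly, the toad | the lab module: the finch, the hawk, the lizard, the mantis, the moth, the snake, the sparrow]
11. Engineer goes to the lab module with the fly and the toad.  [the storage bay: — | the lab module: the finch, the fly, the hawk, the lizard, the mantis, the moth, the snake, the sparrow, the toad]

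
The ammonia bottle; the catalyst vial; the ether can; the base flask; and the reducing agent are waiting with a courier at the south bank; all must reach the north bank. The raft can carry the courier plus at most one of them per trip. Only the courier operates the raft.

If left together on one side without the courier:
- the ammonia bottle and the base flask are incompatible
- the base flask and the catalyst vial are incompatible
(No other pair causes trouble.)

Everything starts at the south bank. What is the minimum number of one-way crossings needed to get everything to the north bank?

Counting alone: the courier can take at most 1 across per trip to the north bank, so moving all 5 needs at least 5 loaded trips out, with a return between consecutive ones — at least 9 crossings.
The safety rule pushes this higher. Following every safe sequence of crossings, the most of the 5 that can be at the north bank as the raft arrives there on crossing 9 is 4 — never all 5.
So no plan with fewer than 11 crossings exists, and this one achieves 11:
1. Courier goes to the north bank with the base flask.  [the south bank: the ammonia bottle, the catalyst vial, the ether can, the reducing agent | the north bank: the base flask]
2. Courier goes back to the south bank alone.  [the south bank: the ammonia bottle, the catalyst vial, the ether can, the reducing agent | the north bank: the base flask]
3. Courier goes to the north bank with the ammonia bottle.  [the south bank: the catalyst vial, the ether can, the reducing agent | the north bank: the ammonia bottle, the base flask]
4. Courier goes back to the south bank with the base flask.  [the south bank: the base flask, the catalyst vial, the ether can, the reducing agent | the north bank: the ammonia bottle]
5. Courier goes to the north bank with the catalyst vial.  [the south bank: the base flask, the ether can, the reducing agent | the north bank: the ammonia bottle, the catalyst vial]
6. Courier goes back to the south bank alone.  [the south bank: the base flask, the ether can, the reducing agent | the north bank: the ammonia bottle, the catalyst vial]
7. Courier goes to the north bank with the ether can.  [the south bank: the base flask, the reducing agent | the north bank: the ammonia bottle, the catalyst vial, the ether can]
8. Courier goes back to the south bank alone.  [the south bank: the base flask, the reducing agent | the north bank: the ammonia bottle, the catalyst vial, the ether can]
9. Courier goes to the north bank with the reducing agent.  [the south bank: the base flask | the north bank: the ammonia bottle, the catalyst vial, the ether can, the reducing agent]
10. Courier goes back to the south bank alone.  [the south bank: the base flask | the north bank: the ammonia bottle, the catalyst vial, the ether can, the reducing agent]
11. Courier goes to the north bank with the base flask.  [the south bank: — | the north bank: the ammonia bottle, the base flask, the catalyst vial, the ether can, the reducing agent]

11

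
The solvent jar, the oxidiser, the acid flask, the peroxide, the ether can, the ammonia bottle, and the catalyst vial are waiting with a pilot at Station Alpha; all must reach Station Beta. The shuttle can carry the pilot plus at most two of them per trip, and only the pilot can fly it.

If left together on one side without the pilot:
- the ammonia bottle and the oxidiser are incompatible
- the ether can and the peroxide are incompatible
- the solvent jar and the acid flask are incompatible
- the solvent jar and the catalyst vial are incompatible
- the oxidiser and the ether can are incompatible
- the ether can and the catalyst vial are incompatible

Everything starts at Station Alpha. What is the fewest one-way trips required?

Whatever the first load, the items left behind include a forbidden pair without the pilot. No opening move is safe, so no plan exists.

impossible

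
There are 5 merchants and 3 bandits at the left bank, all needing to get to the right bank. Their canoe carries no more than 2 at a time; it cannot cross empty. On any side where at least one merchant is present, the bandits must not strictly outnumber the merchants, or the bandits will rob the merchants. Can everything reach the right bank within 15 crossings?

Yes

Yes — this plan uses 13 crossings (≤ 15):
1. 2 bandits → the right bank.  (the left bank: 5M 1B; the right bank: 0M 2B)
2. 1 bandit ← the left bank.  (the left bank: 5M 2B; the right bank: 0M 1B)
3. 2 bandits → the right bank.  (the left bank: 5M 0B; the right bank: 0M 3B)
4. 1 bandit ← the left bank.  (the left bank: 5M 1B; the right bank: 0M 2B)
5. 2 merchants → the right bank.  (the left bank: 3M 1B; the right bank: 2M 2B)
6. 1 bandit ← the left bank.  (the left bank: 3M 2B; the right bank: 2M 1B)
7. 1 merchant and 1 bandit → the right bank.  (the left bank: 2M 1B; the right bank: 3M 2B)
8. 1 bandit ← the left bank.  (the left bank: 2M 2B; the right bank: 3M 1B)
9. 2 bandits → the right bank.  (the left bank: 2M 0B; the right bank: 3M 3B)
10. 1 bandit ← the left bank.  (the left bank: 2M 1B; the right bank: 3M 2B)
11. 1 merchant and 1 bandit → the right bank.  (the left bank: 1M 0B; the right bank: 4M 3B)
12. 1 bandit ← the left bank.  (the left bank: 1M 1B; the right bank: 4M 2B)
13. 1 merchant and 1 bandit → the right bank.  (the left bank: 0M 0B; the right bank: 5M 3B)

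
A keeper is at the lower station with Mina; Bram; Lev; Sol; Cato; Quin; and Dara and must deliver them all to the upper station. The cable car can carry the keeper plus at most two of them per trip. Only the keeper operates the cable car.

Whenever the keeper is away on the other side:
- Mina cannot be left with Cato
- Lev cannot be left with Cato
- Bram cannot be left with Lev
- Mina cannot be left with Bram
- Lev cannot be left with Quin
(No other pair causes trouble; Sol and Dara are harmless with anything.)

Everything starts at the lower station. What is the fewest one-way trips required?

9

Counting alone: the keeper can take at most 2 across per trip to the upper station, so moving all 7 needs at least 4 loaded trips out, with a return between consecutive ones — at least 7 crossings.
The safety rule pushes this higher. Following every safe sequence of crossings, the most of the 7 that can be at the upper station as the cable car arrives there on crossing 7 is 6 — never all 7.
So no plan with fewer than 9 crossings exists, and this one achieves 9:
1. Keeper goes to the upper station with Lev and Mina.  [the lower station: Bram, Cato, Dara, Quin, Sol | the upper station: Lev, Mina]
2. Keeper goes back to the lower station alone.  [the lower station: Bram, Cato, Dara, Quin, Sol | the upper station: Lev, Mina]
3. Keeper goes to the upper station with Bram.  [the lower station: Cato, Dara, Quin, Sol | the upper station: Bram, Lev, Mina]
4. Keeper goes back to the lower station with Lev and Mina.  [the lower station: Cato, Dara, Lev, Mina, Quin, Sol | the upper station: Bram]
5. Keeper goes to the upper station with Cato and Quin.  [the lower station: Dara, Lev, Mina, Sol | the upper station: Bram, Cato, Quin]
6. Keeper goes back to the lower station alone.  [the lower station: Dara, Lev, Mina, Sol | the upper station: Bram, Cato, Quin]
7. Keeper goes to the upper station with Dara and Sol.  [the lower station: Lev, Mina | the upper station: Bram, Cato, Dara, Quin, Sol]
8. Keeper goes back to the lower station alone.  [the lower station: Lev, Mina | the upper station: Bram, Cato, Dara, Quin, Sol]
9. Keeper goes to the upper station with Lev and Mina.  [the lower station: — | the upper station: Bram, Cato, Dara, Lev, Mina, Quin, Sol]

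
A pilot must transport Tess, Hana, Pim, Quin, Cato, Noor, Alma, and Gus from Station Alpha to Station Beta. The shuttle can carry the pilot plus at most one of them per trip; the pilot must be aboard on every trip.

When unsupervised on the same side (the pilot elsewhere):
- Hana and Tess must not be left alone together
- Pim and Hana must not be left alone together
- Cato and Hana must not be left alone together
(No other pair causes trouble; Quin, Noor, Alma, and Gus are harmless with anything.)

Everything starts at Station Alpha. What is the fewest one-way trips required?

impossible

Following every safe sequence of crossings from the start, the most of the 8 that can be at Station Beta as the shuttle arrives there on crossings 1, 3, 5, 7, 9, 11 is 1, 2, 3, 4, 5, 6 respectively; the best ever achieved is 6 of 8.
From crossing 13 on, no configuration arises that was not already reachable earlier: only 144 distinct safe configurations (who is on which side, and where the shuttle is) can ever be reached, none of them has everyone across, and every continuation just revisits them. So no valid plan exists.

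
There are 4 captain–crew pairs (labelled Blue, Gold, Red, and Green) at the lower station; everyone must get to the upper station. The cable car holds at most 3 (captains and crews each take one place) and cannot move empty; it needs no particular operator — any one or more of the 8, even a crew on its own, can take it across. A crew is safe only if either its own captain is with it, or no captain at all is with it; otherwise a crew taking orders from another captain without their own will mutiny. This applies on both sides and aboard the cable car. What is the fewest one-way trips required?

9

Counting alone: each trip to the upper station takes at most 3 across and each return brings at least 1 back, so after t trips out (and t−1 returns) at most 3t − (t−1) of the 8 are across; that first reaches 8 at t = 4, so at least 7 crossings are needed.
The safety rule pushes this higher. Following every safe sequence of crossings, the most of the 8 that can be at the upper station as the cable car arrives there on crossing 7 is 7 — never all 8.
So no plan with fewer than 9 crossings exists, and this one achieves 9:
1. captain Blue and crew Blue cross → the upper station.
2. captain Blue crosses ← the lower station.
3. captain Blue, captain Gold, and crew Gold cross → the upper station.
4. captain Blue and crew Blue cross ← the lower station.
5. captain Blue, captain Green, and captain Red cross → the upper station.
6. crew Gold crosses ← the lower station.
7. crew Blue and crew Gold cross → the upper station.
8. crew Blue crosses ← the lower station.
9. crew Blue, crew Green, and crew Red cross → the upper station.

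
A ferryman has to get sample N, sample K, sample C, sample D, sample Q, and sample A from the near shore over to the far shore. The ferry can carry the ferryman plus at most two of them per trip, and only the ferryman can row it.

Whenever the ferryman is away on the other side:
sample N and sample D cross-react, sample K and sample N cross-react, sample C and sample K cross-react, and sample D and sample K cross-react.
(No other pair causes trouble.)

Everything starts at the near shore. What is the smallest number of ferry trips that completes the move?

Counting alone: the ferryman can take at most 2 across per trip to the far shore, so moving all 6 needs at least 3 loaded trips out, with a return between consecutive ones — at least 5 crossings.
The safety rule pushes this higher. Following every safe sequence of crossings, the most of the 6 that can be at the far shore as the ferry arrives there on crossings 5, 7 is 4, 5 respectively — never all 6.
So no plan with fewer than 9 crossings exists, and this one achieves 9:
1. Ferryman goes to the far shore with sample K and sample N.
2. Ferryman goes back to the near shore with sample N.
3. Ferryman goes to the far shore with sample C and sample N.
4. Ferryman goes back to the near shore with sample K.
5. Ferryman goes to the far shore with sample K and sample Q.
6. Ferryman goes back to the near shore with sample K.
7. Ferryman goes to the far shore with sample A and sample K.
8. Ferryman goes back to the near shore with sample K.
9. Ferryman goes to the far shore with sample D and sample K.

9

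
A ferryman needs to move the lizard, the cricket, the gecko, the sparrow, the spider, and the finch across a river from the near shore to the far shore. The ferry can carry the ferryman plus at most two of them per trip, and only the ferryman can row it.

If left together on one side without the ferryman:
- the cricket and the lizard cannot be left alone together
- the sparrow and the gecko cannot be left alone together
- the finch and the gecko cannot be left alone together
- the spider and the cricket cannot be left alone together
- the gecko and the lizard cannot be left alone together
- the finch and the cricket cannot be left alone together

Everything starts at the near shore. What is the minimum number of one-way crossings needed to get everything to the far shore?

Counting alone: the ferryman can take at most 2 across per trip to the far shore, so moving all 6 needs at least 3 loaded trips out, with a return between consecutive ones — at least 5 crossings.
The safety rule pushes this higher. Following every safe sequence of crossings, the most of the 6 that can be at the far shore as the ferry arrives there on crossing 5 is 4 — never all 6.
So no plan with fewer than 7 crossings exists, and this one achieves 7:
1. Ferryman goes to the far shore with the cricket and the gecko.  [the near shore: the finch, the lizard, the sparrow, the spider | the far shore: the cricket, the gecko]
2. Ferryman goes back to the near shore alone.  [the near shore: the finch, the lizard, the sparrow, the spider | the far shore: the cricket, the gecko]
3. Ferryman goes to the far shore with the lizard and the sparrow.  [the near shore: the finch, the spider | the far shore: the cricket, the gecko, the lizard, the sparrow]
4. Ferryman goes back to the near shore with the cricket and the gecko.  [the near shore: the cricket, the finch, the gecko, the spider | the far shore: the lizard, the sparrow]
5. Ferryman goes to the far shore with the finch and the spider.  [the near shore: the cricket, the gecko | the far shore: the finch, the lizard, the sparrow, the spider]
6. Ferryman goes back to the near shore alone.  [the near shore: the cricket, the gecko | the far shore: the finch, the lizard, the sparrow, the spider]
7. Ferryman goes to the far shore with the cricket and the gecko.  [the near shore: — | the far shore: the cricket, the finch, the gecko, the lizard, the sparrow, the spider]

7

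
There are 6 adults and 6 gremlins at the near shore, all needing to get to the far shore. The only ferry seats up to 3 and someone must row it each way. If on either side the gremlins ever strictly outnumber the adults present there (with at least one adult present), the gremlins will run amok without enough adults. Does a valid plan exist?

No

Following every safe sequence of crossings from the start, the most of the 12 that can be at the far shore as the ferry arrives there on crossings 1, 3, 5 is 3, 5, 6 respectively; the best ever achieved is 6 of 12.
From crossing 7 on, no configuration arises that was not already reachable earlier: only 17 distinct safe configurations (who is on which side, and where the ferry is) can ever be reached, none of them has everyone across, and every continuation just revisits them. They are: 0 adults + 0 gremlins across (ferry back at the start); 0 adults + 1 gremlin across (ferry there); 0 adults + 1 gremlin across (ferry back at the start); 0 adults + 2 gremlins across (ferry there); 0 adults + 2 gremlins across (ferry back at the start); 0 adults + 3 gremlins across (ferry there); 0 adults + 3 gremlins across (ferry back at the start); 0 adults + 4 gremlins across (ferry there); 0 adults + 4 gremlins across (ferry back at the start); 0 adults + 5 gremlins across (ferry there); 0 adults + 5 gremlins across (ferry back at the start); 0 adults + 6 gremlins across (ferry there); 1 adult + 1 gremlin across (ferry there); 1 adult + 1 gremlin across (ferry back at the start); 2 adults + 2 gremlins across (ferry there); 2 adults + 2 gremlins across (ferry back at the start); 3 adults + 3 gremlins across (ferry there). So no valid plan exists.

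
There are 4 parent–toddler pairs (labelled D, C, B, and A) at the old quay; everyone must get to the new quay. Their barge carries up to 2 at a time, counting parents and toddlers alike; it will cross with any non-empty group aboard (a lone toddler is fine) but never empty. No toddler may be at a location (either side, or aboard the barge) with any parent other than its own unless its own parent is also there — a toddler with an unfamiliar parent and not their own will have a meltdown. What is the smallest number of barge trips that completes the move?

Following every safe sequence of crossings from the start, the most of the 8 that can be at the new quay as the barge arrives there on crossings 1, 3, 5 is 2, 3, 4 respectively; the best ever achieved is 4 of 8.
From crossing 7 on, no configuration arises that was not already reachable earlier: only 44 distinct safe configurations (who is on which side, and where the barge is) can ever be reached, none of them has everyone across, and every continuation just revisits them. So no valid plan exists.

impossible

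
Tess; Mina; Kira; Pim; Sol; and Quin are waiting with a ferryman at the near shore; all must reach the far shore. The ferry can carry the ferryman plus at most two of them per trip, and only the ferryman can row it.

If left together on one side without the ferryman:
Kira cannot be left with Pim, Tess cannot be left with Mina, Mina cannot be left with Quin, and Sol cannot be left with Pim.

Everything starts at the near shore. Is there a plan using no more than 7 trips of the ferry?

Yes — this plan uses 7 crossings (≤ 7):
1. Ferryman goes to the far shore with Mina and Pim.
2. Ferryman goes back to the near shore alone.
3. Ferryman goes to the far shore with Kira and Tess.
4. Ferryman goes back to the near shore with Mina and Pim.
5. Ferryman goes to the far shore with Quin and Sol.
6. Ferryman goes back to the near shore alone.
7. Ferryman goes to the far shore with Mina and Pim.

Yes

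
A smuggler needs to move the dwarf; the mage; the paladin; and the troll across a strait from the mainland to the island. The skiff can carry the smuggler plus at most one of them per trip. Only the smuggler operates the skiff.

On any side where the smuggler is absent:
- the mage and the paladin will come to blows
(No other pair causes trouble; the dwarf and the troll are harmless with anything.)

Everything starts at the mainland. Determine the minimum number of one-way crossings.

Counting alone: the smuggler can take at most 1 across per trip to the island, so moving all 4 needs at least 4 loaded trips out, with a return between consecutive ones — at least 7 crossings.
The plan below uses exactly 7 crossings, so it is optimal:
1. Smuggler goes to the island with the mage.
2. Smuggler goes back to the mainland alone.
3. Smuggler goes to the island with the dwarf.
4. Smuggler goes back to the mainland alone.
5. Smuggler goes to the island with the troll.
6. Smuggler goes back to the mainland alone.
7. Smuggler goes to the island with the paladin.

7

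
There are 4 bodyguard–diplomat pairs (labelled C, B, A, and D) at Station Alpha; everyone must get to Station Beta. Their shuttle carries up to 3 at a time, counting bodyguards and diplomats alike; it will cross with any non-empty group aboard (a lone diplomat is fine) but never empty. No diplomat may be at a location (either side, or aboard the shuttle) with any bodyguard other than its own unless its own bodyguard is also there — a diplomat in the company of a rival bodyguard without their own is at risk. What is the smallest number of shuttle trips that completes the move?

Counting alone: each trip to Station Beta takes at most 3 across and each return brings at least 1 back, so after t trips out (and t−1 returns) at most 3t − (t−1) of the 8 are across; that first reaches 8 at t = 4, so at least 7 crossings are needed.
The safety rule pushes this higher. Following every safe sequence of crossings, the most of the 8 that can be at Station Beta as the shuttle arrives there on crossing 7 is 7 — never all 8.
So no plan with fewer than 9 crossings exists, and this one achieves 9:
1. bodyguard C and diplomat C cross → Station Beta.
2. bodyguard C crosses ← Station Alpha.
3. bodyguard B, bodyguard C, and diplomat B cross → Station Beta.
4. bodyguard C and diplomat C cross ← Station Alpha.
5. bodyguard A, bodyguard C, and bodyguard D cross → Station Beta.
6. diplomat B crosses ← Station Alpha.
7. diplomat B and diplomat C cross → Station Beta.
8. diplomat C crosses ← Station Alpha.
9. diplomat A, diplomat C, and diplomat D cross → Station Beta.

9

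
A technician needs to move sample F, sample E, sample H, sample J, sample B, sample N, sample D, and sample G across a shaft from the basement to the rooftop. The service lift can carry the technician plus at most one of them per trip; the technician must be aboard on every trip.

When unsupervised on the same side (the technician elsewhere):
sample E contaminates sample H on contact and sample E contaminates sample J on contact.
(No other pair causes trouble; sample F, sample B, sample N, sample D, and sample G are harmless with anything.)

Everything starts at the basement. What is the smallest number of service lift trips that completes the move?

17

Counting alone: the technician can take at most 1 across per trip to the rooftop, so moving all 8 needs at least 8 loaded trips out, with a return between consecutive ones — at least 15 crossings.
The safety rule pushes this higher. Following every safe sequence of crossings, the most of the 8 that can be at the rooftop as the service lift arrives there on crossing 15 is 7 — never all 8.
So no plan with fewer than 17 crossings exists, and this one achieves 17:
1. Technician goes to the rooftop with sample E.  [the basement: sample B, sample D, sample F, sample G, sample H, sample J, sample N | the rooftop: sample E]
2. Technician goes back to the basement alone.  [the basement: sample B, sample D, sample F, sample G, sample H, sample J, sample N | the rooftop: sample E]
3. Technician goes to the rooftop with sample F.  [the basement: sample B, sample D, sample G, sample H, sample J, sample N | the rooftop: sample E, sample F]
4. Technician goes back to the basement alone.  [the basement: sample B, sample D, sample G, sample H, sample J, sample N | the rooftop: sample E, sample F]
5. Technician goes to the rooftop with sample H.  [the basement: sample B, sample D, sample G, sample J, sample N | the rooftop: sample E, sample F, sample H]
6. Technician goes back to the basement with sample E.  [the basement: sample B, sample D, sample E, sample G, sample J, sample N | the rooftop: sample F, sample H]
7. Technician goes to the rooftop with sample J.  [the basement: sample B, sample D, sample E, sample G, sample N | the rooftop: sample F, sample H, sample J]
8. Technician goes back to the basement alone.  [the basement: sample B, sample D, sample E, sample G, sample N | the rooftop: sample F, sample H, sample J]
9. Technician goes to the rooftop with sample B.  [the basement: sample D, sample E, sample G, sample N | the rooftop: sample B, sample F, sample H, sample J]
10. Technician goes back to the basement alone.  [the basement: sample D, sample E, sample G, sample N | the rooftop: sample B, sample F, sample H, sample J]
11. Technician goes to the rooftop with sample N.  [the basement: sample D, sample E, sample G | the rooftop: sample B, sample F, sample H, sample J, sample N]
12. Technician goes back to the basement alone.  [the basement: sample D, sample E, sample G | the rooftop: sample B, sample F, sample H, sample J, sample N]
13. Technician goes to the rooftop with sample D.  [the basement: sample E, sample G | the rooftop: sample B, sample D, sample F, sample H, sample J, sample N]
14. Technician goes back to the basement alone.  [the basement: sample E, sample G | the rooftop: sample B, sample D, sample F, sample H, sample J, sample N]
15. Technician goes to the rooftop with sample G.  [the basement: sample E | the rooftop: sample B, sample D, sample F, sample G, sample H, sample J, sample N]
16. Technician goes back to the basement alone.  [the basement: sample E | the rooftop: sample B, sample D, sample F, sample G, sample H, sample J, sample N]
17. Technician goes to the rooftop with sample E.  [the basement: — | the rooftop: sample B, sample D, sample E, sample F, sample G, sample H, sample J, sample N]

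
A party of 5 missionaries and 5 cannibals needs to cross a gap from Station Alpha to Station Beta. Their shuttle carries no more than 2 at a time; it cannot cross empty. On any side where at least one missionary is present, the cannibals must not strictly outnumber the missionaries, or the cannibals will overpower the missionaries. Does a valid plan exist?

No

Following every safe sequence of crossings from the start, the most of the 10 that can be at Station Beta as the shuttle arrives there on crossings 1, 3, 5, 7 is 2, 3, 4, 5 respectively; the best ever achieved is 5 of 10.
From crossing 9 on, no configuration arises that was not already reachable earlier: only 13 distinct safe configurations (who is on which side, and where the shuttle is) can ever be reached, none of them has everyone across, and every continuation just revisits them. They are: 0 missionaries + 0 cannibals across (shuttle back at the start); 0 missionaries + 1 cannibal across (shuttle there); 0 missionaries + 1 cannibal across (shuttle back at the start); 0 missionaries + 2 cannibals across (shuttle there); 0 missionaries + 2 cannibals across (shuttle back at the start); 0 missionaries + 3 cannibals across (shuttle there); 0 missionaries + 3 cannibals across (shuttle back at the start); 0 missionaries + 4 cannibals across (shuttle there); 0 missionaries + 4 cannibals across (shuttle back at the start); 0 missionaries + 5 cannibals across (shuttle there); 1 missionary + 1 cannibal across (shuttle there); 1 missionary + 1 cannibal across (shuttle back at the start); 2 missionaries + 2 cannibals across (shuttle there). So no valid plan exists.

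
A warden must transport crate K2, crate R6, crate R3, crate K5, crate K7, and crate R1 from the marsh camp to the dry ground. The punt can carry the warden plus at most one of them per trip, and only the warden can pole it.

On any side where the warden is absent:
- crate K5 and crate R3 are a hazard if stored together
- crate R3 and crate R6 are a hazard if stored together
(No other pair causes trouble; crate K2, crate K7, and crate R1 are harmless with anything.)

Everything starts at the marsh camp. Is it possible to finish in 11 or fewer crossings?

No

Counting alone: the warden can take at most 1 across per trip to the dry ground, so moving all 6 needs at least 6 loaded trips out, with a return between consecutive ones — at least 11 crossings.
The safety rule pushes this higher. Following every safe sequence of crossings, the most of the 6 that can be at the dry ground as the punt arrives there on crossing 11 is 5 — never all 6.
So the move cannot be finished within 11 crossings. (The shortest complete plan takes 13:)
1. Warden goes to the dry ground with crate R3.  [the marsh camp: crate K2, crate K5, crate K7, crate R1, crate R6 | the dry ground: crate R3]
2. Warden goes back to the marsh camp alone.  [the marsh camp: crate K2, crate K5, crate K7, crate R1, crate R6 | the dry ground: crate R3]
3. Warden goes to the dry ground with crate K2.  [the marsh camp: crate K5, crate K7, crate R1, crate R6 | the dry ground: crate K2, crate R3]
4. Warden goes back to the marsh camp alone.  [the marsh camp: crate K5, crate K7, crate R1, crate R6 | the dry ground: crate K2, crate R3]
5. Warden goes to the dry ground with crate R6.  [the marsh camp: crate K5, crate K7, crate R1 | the dry ground: crate K2, crate R3, crate R6]
6. Warden goes back to the marsh camp with crate R3.  [the marsh camp: crate K5, crate K7, crate R1, crate R3 | the dry ground: crate K2, crate R6]
7. Warden goes to the dry ground with crate K5.  [the marsh camp: crate K7, crate R1, crate R3 | the dry ground: crate K2, crate K5, crate R6]
8. Warden goes back to the marsh camp alone.  [the marsh camp: crate K7, crate R1, crate R3 | the dry ground: crate K2, crate K5, crate R6]
9. Warden goes to the dry ground with crate K7.  [the marsh camp: crate R1, crate R3 | the dry ground: crate K2, crate K5, crate K7, crate R6]
10. Warden goes back to the marsh camp alone.  [the marsh camp: crate R1, crate R3 | the dry ground: crate K2, crate K5, crate K7, crate R6]
11. Warden goes to the dry ground with crate R1.  [the marsh camp: crate R3 | the dry ground: crate K2, crate K5, crate K7, crate R1, crate R6]
12. Warden goes back to the marsh camp alone.  [the marsh camp: crate R3 | the dry ground: crate K2, crate K5, crate K7, crate R1, crate R6]
13. Warden goes to the dry ground with crate R3.  [the marsh camp: — | the dry ground: crate K2, crate K5, crate K7, crate R1, crate R3, crate R6]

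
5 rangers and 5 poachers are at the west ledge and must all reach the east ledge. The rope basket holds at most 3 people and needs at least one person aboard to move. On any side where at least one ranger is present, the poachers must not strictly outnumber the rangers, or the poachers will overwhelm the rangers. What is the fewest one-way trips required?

11

Counting alone: each trip to the east ledge takes at most 3 across and each return brings at least 1 back, so after t trips out (and t−1 returns) at most 3t − (t−1) of the 10 are across; that first reaches 10 at t = 5, so at least 9 crossings are needed.
The safety rule pushes this higher. Following every safe sequence of crossings, the most of the 10 that can be at the east ledge as the rope basket arrives there on crossing 9 is 9 — never all 10.
So no plan with fewer than 11 crossings exists, and this one achieves 11:
1. 2 poachers → the east ledge.  (the west ledge: 5R 3P; the east ledge: 0R 2P)
2. 1 poacher ← the west ledge.  (the west ledge: 5R 4P; the east ledge: 0R 1P)
3. 3 poachers → the east ledge.  (the west ledge: 5R 1P; the east ledge: 0R 4P)
4. 1 poacher ← the west ledge.  (the west ledge: 5R 2P; the east ledge: 0R 3P)
5. 3 rangers → the east ledge.  (the west ledge: 2R 2P; the east ledge: 3R 3P)
6. 1 ranger and 1 poacher ← the west ledge.  (the west ledge: 3R 3P; the east ledge: 2R 2P)
7. 3 rangers → the east ledge.  (the west ledge: 0R 3P; the east ledge: 5R 2P)
8. 1 poacher ← the west ledge.  (the west ledge: 0R 4P; the east ledge: 5R 1P)
9. 2 poachers → the east ledge.  (the west ledge: 0R 2P; the east ledge: 5R 3P)
10. 1 poacher ← the west ledge.  (the west ledge: 0R 3P; the east ledge: 5R 2P)
11. 3 poachers → the east ledge.  (the west ledge: 0R 0P; the east ledge: 5R 5P)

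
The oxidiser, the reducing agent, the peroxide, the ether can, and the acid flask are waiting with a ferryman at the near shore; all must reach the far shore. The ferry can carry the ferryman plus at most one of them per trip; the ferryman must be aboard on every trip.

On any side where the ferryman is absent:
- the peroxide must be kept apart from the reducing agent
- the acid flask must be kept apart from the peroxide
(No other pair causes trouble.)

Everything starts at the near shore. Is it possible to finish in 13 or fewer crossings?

Yes — this plan uses 11 crossings (≤ 13):
1. Ferryman goes to the far shore with the peroxide.  [the near shore: the acid flask, the ether can, the oxidiser, the reducing agent | the far shore: the peroxide]
2. Ferryman goes back to the near shore alone.  [the near shore: the acid flask, the ether can, the oxidiser, the reducing agent | the far shore: the peroxide]
3. Ferryman goes to the far shore with the oxidiser.  [the near shore: the acid flask, the ether can, the reducing agent | the far shore: the oxidiser, the peroxide]
4. Ferryman goes back to the near shore alone.  [the near shore: the acid flask, the ether can, the reducing agent | the far shore: the oxidiser, the peroxide]
5. Ferryman goes to the far shore with the reducing agent.  [the near shore: the acid flask, the ether can | the far shore: the oxidiser, the peroxide, the reducing agent]
6. Ferryman goes back to the near shore with the peroxide.  [the near shore: the acid flask, the ether can, the peroxide | the far shore: the oxidiser, the reducing agent]
7. Ferryman goes to the far shore with the acid flask.  [the near shore: the ether can, the peroxide | the far shore: the acid flask, the oxidiser, the reducing agent]
8. Ferryman goes back to the near shore alone.  [the near shore: the ether can, the peroxide | the far shore: the acid flask, the oxidiser, the reducing agent]
9. Ferryman goes to the far shore with the ether can.  [the near shore: the peroxide | the far shore: the acid flask, the ether can, the oxidiser, the reducing agent]
10. Ferryman goes back to the near shore alone.  [the near shore: the peroxide | the far shore: the acid flask, the ether can, the oxidiser, the reducing agent]
11. Ferryman goes to the far shore with the peroxide.  [the near shore: — | the far shore: the acid flask, the ether can, the oxidiser, the peroxide, the reducing agent]

Yes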